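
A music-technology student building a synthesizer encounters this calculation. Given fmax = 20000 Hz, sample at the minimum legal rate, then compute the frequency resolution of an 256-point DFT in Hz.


Step 1 — Nyquist sampling rate:
fs = 2 * fmax = 2 * 20000 = 40000 Hz

Step 2 — DFT bin spacing:
df = fs / N = 40000 / 256 = 156.25 Hz

156.25 Hz


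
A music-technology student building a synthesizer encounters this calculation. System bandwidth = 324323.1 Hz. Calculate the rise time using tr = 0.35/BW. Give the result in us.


Rise time from bandwidth relationship:
tr = 0.35 / BW
   = 0.35 / 324323.1
   = 1.079170741e-06 s
   = 1.0792 us

1.0792 us


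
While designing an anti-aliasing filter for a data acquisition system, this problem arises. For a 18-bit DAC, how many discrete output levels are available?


Number of quantization levels = 2^N
= 2^18
= 262144

262144


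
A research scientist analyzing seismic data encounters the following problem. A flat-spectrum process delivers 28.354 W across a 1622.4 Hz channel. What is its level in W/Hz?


Power spectral density:
PSD = P / BW
    = 28.354 / 1622.4
    = 0.01747658 W/Hz

0.01747658 W/Hz


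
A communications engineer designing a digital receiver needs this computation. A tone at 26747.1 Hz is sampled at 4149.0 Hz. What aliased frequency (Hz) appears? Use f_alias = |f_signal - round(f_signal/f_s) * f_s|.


Compute the nearest integer multiple of fs to the signal:
n = round(26747.1 / 4149.0) = 6
f_alias = |26747.1 - 6 * 4149.0|
        = |26747.1 - 24894.0|
        = 1853.1 Hz

1853.1


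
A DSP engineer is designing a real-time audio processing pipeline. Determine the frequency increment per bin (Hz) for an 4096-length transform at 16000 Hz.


DFT frequency resolution:
df = fs / N
   = 16000 / 4096
   = 3.9062 Hz

3.9062 Hz


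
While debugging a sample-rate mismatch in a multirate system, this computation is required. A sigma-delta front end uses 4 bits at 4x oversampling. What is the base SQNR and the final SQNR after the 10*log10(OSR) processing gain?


Step 1 — baseline SQNR at Nyquist:
SQNR_base = 6.02*N + 1.76
          = 6.02*4 + 1.76
          = 25.84 dB

Step 2 — oversampling processing gain:
G = 10*log10(OSR) = 10*log10(4) = 6.02 dB

Step 3 — total:
SQNR_total = 25.84 + 6.02 = 31.86 dB

Base SQNR = 25.84 dB; oversampled SQNR = 31.86 dB


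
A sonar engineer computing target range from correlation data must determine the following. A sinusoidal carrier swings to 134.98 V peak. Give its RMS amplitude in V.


RMS voltage for a sinusoidal waveform:
V_rms = V_peak / sqrt(2)
      = 134.98 / 1.414214
      = 95.445 V

95.445 V


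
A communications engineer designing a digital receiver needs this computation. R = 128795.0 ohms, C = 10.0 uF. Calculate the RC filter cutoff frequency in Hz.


Cutoff frequency of a first-order RC filter:
fc = 1 / (2 * pi * R * C)
C = 10.0 uF = 1e-05 F
fc = 1 / (2 * pi * 128795.0 * 1e-05)
   = 1 / 8.0924285163819
   = 0.123572 Hz

0.123572 Hz


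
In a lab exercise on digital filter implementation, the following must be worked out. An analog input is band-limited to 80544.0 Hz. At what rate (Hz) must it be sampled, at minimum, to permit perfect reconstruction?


The Nyquist rate is twice the maximum frequency component.
fs_min = 2 * fmax
      = 2 * 80544.0
      = 161088.0 Hz

161088.0


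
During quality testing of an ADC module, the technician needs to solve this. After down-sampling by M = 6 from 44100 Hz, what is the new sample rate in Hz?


Decimation reduces the sample rate:
fs_out = fs_in / M
       = 44100 / 6
       = 7350.0 Hz

7350.0 Hz


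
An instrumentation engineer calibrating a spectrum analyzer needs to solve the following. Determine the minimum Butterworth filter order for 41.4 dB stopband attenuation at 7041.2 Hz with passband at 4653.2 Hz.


Butterworth filter order formula:
n = log10(10^(A/10) - 1) / (2 * log10(f_stop/f_pass))
10^(41.4/10) - 1 = 13802.8426
f_stop/f_pass = 7041.2 / 4653.2 = 1.5132
n = 11.5066 -> ceil = 12

12


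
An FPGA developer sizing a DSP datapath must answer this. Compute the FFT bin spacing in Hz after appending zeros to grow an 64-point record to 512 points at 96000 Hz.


Frequency resolution after zero-padding:
N_padded = 64 * 8 = 512
df = fs / N_padded
   = 96000 / 512
   = 187.5 Hz

187.5 Hz


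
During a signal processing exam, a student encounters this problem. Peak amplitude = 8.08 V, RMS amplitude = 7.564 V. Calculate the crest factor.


Crest factor is the ratio of peak to RMS:
CF = V_peak / V_rms
   = 8.08 / 7.564
   = 1.0682

1.0682


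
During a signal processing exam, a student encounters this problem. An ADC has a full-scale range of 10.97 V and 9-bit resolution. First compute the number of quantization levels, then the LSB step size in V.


Step 1 — number of quantization levels:
L = 2^N = 2^9 = 512

Step 2 — LSB step size:
delta = Vfs / L
      = 10.97 / 512
      = 0.02142578 V

Levels = 512; step size = 0.02142578 V


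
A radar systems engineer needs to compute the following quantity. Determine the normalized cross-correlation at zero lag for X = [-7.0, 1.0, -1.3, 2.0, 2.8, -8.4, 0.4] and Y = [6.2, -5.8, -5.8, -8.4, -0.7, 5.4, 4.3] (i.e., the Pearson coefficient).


Pearson correlation coefficient (population):
r = cov(X,Y) / (std(X) * std(Y))
Mean X = -1.5, Mean Y = -0.6857
Cov(X,Y) = -15.894286
Std(X) = 4.114435, Std(Y) = 5.62048
r = -0.6873

-0.6873


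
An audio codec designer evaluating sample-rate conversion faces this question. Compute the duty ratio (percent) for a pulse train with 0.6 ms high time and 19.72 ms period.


Duty cycle as a percentage:
DC = (t_on / T) * 100
   = (0.6 / 19.72) * 100
   = 0.030426 * 100
   = 3.04 %

3.04 %


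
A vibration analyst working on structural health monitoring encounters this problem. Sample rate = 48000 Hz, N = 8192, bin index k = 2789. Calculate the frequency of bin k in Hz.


Frequency of DFT bin k:
f_k = k * fs / N
    = 2789 * 48000 / 8192
    = 133872000 / 8192
    = 16341.797 Hz

16341.797 Hz


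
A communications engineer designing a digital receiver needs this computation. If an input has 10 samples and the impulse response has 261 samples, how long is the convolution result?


Linear convolution output length:
L = N + M - 1
  = 10 + 261 - 1
  = 270 samples

270


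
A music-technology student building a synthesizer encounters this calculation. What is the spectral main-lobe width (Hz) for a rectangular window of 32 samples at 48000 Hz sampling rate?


Main lobe width for a rectangular window:
Width = 2 * fs / N
      = 2 * 48000 / 32
      = 96000 / 32
      = 3000.0 Hz

3000.0 Hz


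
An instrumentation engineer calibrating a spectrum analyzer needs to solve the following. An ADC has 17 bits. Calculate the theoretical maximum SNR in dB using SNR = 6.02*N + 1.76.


Theoretical SNR for a full-scale sinusoid:
SNR = 6.02 * N + 1.76
    = 6.02 * 17 + 1.76
    = 102.34 + 1.76
    = 104.1 dB

104.1 dB


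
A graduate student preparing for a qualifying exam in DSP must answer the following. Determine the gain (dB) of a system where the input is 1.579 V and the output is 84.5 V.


Voltage gain in dB:
G = 20 * log10(Vout / Vin)
  = 20 * log10(84.5 / 1.579)
  = 20 * log10(53.514883)
  = 20 * 1.728475
  = 34.57 dB

34.57 dB


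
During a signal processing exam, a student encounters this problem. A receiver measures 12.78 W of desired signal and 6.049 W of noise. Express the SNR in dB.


SNR in decibels:
SNR = 10 * log10(Ps / Pn)
    = 10 * log10(12.78 / 6.049)
    = 10 * log10(2.1127)
    = 10 * 0.3248
    = 3.25 dB

3.25 dB


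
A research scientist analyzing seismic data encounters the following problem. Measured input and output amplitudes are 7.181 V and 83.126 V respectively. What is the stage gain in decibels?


Voltage gain in dB:
G = 20 * log10(Vout / Vin)
  = 20 * log10(83.126 / 7.181)
  = 20 * log10(11.575825)
  = 20 * 1.063552
  = 21.27 dB

21.27 dB


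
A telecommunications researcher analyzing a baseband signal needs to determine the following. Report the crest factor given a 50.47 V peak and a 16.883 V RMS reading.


Crest factor is the ratio of peak to RMS:
CF = V_peak / V_rms
   = 50.47 / 16.883
   = 2.9894

2.9894


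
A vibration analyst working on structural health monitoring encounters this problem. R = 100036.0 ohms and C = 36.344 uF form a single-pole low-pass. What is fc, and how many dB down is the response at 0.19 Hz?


Step 1 — cutoff frequency:
fc = 1 / (2*pi*R*C)
C = 36.344 uF = 3.6344e-05 F
fc = 1 / (2*pi*100036.0*3.6344e-05)
   = 0.0437755 Hz

Step 2 — magnitude at f = 0.19 Hz:
|H(f)| = 1 / sqrt(1 + (f/fc)^2)
f/fc = 0.19 / 0.0437755 = 4.340327
|H| = 1 / sqrt(1 + 18.838438) = 0.2245155
|H|_dB = 20*log10(0.2245155) = -12.98 dB

fc = 0.0437755 Hz; |H(0.19 Hz)| = -12.98 dB


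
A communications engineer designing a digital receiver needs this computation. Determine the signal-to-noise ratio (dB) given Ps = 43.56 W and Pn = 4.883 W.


SNR in decibels:
SNR = 10 * log10(Ps / Pn)
    = 10 * log10(43.56 / 4.883)
    = 10 * log10(8.9207)
    = 10 * 0.9504
    = 9.5 dB

9.5 dB


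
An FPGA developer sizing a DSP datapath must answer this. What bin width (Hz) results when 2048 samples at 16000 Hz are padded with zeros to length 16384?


Frequency resolution after zero-padding:
N_padded = 2048 * 8 = 16384
df = fs / N_padded
   = 16000 / 16384
   = 0.9766 Hz

0.9766 Hz


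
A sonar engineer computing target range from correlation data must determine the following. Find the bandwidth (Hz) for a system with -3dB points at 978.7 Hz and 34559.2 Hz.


Bandwidth is the difference of -3dB frequencies:
BW = f_high - f_low
   = 34559.2 - 978.7
   = 33580.5 Hz

33580.5 Hz


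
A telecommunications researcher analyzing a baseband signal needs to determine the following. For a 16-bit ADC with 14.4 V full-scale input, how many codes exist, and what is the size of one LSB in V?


Step 1 — number of quantization levels:
L = 2^N = 2^16 = 65536

Step 2 — LSB step size:
delta = Vfs / L
      = 14.4 / 65536
      = 0.00021973 V

Levels = 65536; step size = 0.00021973 V


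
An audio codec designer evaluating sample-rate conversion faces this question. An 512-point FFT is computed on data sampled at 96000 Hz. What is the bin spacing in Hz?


DFT frequency resolution:
df = fs / N
   = 96000 / 512
   = 187.5 Hz

187.5 Hz


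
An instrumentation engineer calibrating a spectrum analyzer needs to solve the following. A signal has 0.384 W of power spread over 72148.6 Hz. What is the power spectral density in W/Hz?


Power spectral density:
PSD = P / BW
    = 0.384 / 72148.6
    = 5.32e-06 W/Hz

5.32e-06 W/Hz


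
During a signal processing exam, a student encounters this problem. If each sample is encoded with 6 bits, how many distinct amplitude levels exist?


Number of quantization levels = 2^N
= 2^6
= 64

64


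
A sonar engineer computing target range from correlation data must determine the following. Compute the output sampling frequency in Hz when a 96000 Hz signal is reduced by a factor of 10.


Decimation reduces the sample rate:
fs_out = fs_in / M
       = 96000 / 10
       = 9600.0 Hz

9600.0 Hz


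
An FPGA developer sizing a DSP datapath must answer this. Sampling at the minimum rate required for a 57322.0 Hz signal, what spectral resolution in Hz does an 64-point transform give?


Step 1 — Nyquist sampling rate:
fs = 2 * fmax = 2 * 57322.0 = 114644.0 Hz

Step 2 — DFT bin spacing:
df = fs / N = 114644.0 / 64 = 1791.3125 Hz

1791.3125 Hz


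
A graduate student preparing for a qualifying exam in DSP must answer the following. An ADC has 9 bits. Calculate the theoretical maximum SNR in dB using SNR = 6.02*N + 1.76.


Theoretical SNR for a full-scale sinusoid:
SNR = 6.02 * N + 1.76
    = 6.02 * 9 + 1.76
    = 54.18 + 1.76
    = 55.94 dB

55.94 dB


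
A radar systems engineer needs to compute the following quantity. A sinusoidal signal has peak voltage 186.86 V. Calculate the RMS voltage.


RMS voltage for a sinusoidal waveform:
V_rms = V_peak / sqrt(2)
      = 186.86 / 1.414214
      = 132.13 V

132.13 V


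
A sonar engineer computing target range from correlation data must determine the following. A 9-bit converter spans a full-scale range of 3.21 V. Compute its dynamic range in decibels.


Dynamic range from full-scale to LSB:
V_min = V_max / 2^bits = 3.21 / 2^9
DR = 20 * log10(V_max / V_min)
   = 20 * log10(2^9)
   = 20 * 9 * log10(2)
   = 54.19 dB

54.19 dB


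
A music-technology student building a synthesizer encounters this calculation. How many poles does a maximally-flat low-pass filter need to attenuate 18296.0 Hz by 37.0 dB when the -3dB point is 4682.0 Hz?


Butterworth filter order formula:
n = log10(10^(A/10) - 1) / (2 * log10(f_stop/f_pass))
10^(37.0/10) - 1 = 5010.8723
f_stop/f_pass = 18296.0 / 4682.0 = 3.9077
n = 3.1253 -> ceil = 4

4


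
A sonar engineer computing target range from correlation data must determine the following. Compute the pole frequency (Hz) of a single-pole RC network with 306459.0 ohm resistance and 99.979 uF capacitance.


Cutoff frequency of a first-order RC filter:
fc = 1 / (2 * pi * R * C)
C = 99.979 uF = 9.9979e-05 F
fc = 1 / (2 * pi * 306459.0 * 9.9979e-05)
   = 1 / 192.51343229289
   = 0.005194 Hz

0.005194 Hz


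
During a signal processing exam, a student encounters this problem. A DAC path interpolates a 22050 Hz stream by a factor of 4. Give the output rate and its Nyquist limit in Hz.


Step 1 — output sample rate after interpolation by L:
fs_out = L * fs_in = 4 * 22050 = 88200 Hz

Step 2 — Nyquist frequency of the output stream:
f_Nyq = fs_out / 2 = 88200 / 2 = 44100.0 Hz

fs_out = 88200 Hz; f_Nyquist = 44100.0 Hz


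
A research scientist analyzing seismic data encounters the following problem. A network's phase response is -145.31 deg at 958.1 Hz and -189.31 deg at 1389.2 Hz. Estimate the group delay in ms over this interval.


Group delay from phase difference:
tau = -d(phi)/d(omega)
d(phi) = -44.0 deg = -0.767945 rad
d(omega) = 2*pi*(1389.2 - 958.1) = 2708.6812 rad/s
tau = -(-0.767945) / 2708.6812
    = 0.2835 ms

0.2835 ms


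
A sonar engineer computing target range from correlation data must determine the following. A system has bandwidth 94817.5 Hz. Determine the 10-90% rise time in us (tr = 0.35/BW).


Rise time from bandwidth relationship:
tr = 0.35 / BW
   = 0.35 / 94817.5
   = 3.691301711e-06 s
   = 3.6913 us

3.6913 us


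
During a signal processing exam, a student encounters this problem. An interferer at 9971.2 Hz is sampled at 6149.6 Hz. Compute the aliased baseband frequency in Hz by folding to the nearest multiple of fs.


Compute the nearest integer multiple of fs to the signal:
n = round(9971.2 / 6149.6) = 2
f_alias = |9971.2 - 2 * 6149.6|
        = |9971.2 - 12299.2|
        = 2328.0 Hz

2328.0


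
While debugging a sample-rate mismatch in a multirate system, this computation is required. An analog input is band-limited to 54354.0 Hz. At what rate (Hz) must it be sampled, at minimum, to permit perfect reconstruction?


The Nyquist rate is twice the maximum frequency component.
fs_min = 2 * fmax
      = 2 * 54354.0
      = 108708.0 Hz

108708.0


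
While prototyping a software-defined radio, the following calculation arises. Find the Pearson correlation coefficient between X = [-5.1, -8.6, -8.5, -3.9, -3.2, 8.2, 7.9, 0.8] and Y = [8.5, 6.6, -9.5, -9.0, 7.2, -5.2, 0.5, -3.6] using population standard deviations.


Pearson correlation coefficient (population):
r = cov(X,Y) / (std(X) * std(Y))
Mean X = -1.55, Mean Y = -0.5625
Cov(X,Y) = -6.980625
Std(X) = 6.212286, Std(Y) = 6.861293
r = -0.1638

-0.1638


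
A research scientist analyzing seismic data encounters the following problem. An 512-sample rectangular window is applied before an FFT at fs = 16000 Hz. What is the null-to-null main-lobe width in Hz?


Main lobe width for a rectangular window:
Width = 2 * fs / N
      = 2 * 16000 / 512
      = 32000 / 512
      = 62.5 Hz

62.5 Hz


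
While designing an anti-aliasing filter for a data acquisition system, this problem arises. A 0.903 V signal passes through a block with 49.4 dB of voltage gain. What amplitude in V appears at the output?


Output voltage from dB gain:
V_out = V_in * 10^(gain_dB / 20)
      = 0.903 * 10^(49.4 / 20)
      = 0.903 * 295.120923
      = 266.4942 V

266.4942 V


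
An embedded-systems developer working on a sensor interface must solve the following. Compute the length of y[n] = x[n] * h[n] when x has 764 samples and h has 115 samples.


Linear convolution output length:
L = N + M - 1
  = 764 + 115 - 1
  = 878 samples

878


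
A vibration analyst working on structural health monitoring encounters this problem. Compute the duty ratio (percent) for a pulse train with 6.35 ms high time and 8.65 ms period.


Duty cycle as a percentage:
DC = (t_on / T) * 100
   = (6.35 / 8.65) * 100
   = 0.734104 * 100
   = 73.41 %

73.41 %


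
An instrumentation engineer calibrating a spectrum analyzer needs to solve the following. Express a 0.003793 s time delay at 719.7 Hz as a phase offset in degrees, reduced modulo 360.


Phase shift from frequency and time delay:
phi = 360 * f * t_delay
    = 360 * 719.7 * 0.003793
    = 982.74 degrees
    mod 360 = 262.74 degrees

262.74 degrees


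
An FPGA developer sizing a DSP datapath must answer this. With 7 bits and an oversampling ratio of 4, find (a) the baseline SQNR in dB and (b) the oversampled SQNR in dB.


Step 1 — baseline SQNR at Nyquist:
SQNR_base = 6.02*N + 1.76
          = 6.02*7 + 1.76
          = 43.9 dB

Step 2 — oversampling processing gain:
G = 10*log10(OSR) = 10*log10(4) = 6.02 dB

Step 3 — total:
SQNR_total = 43.9 + 6.02 = 49.92 dB

Base SQNR = 43.9 dB; oversampled SQNR = 49.92 dB


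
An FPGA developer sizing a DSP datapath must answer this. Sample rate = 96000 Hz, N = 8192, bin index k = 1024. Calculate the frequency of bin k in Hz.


Frequency of DFT bin k:
f_k = k * fs / N
    = 1024 * 96000 / 8192
    = 98304000 / 8192
    = 12000.0 Hz

12000.0 Hz


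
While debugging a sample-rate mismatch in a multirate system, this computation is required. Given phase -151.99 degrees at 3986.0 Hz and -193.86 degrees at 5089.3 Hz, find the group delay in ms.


Group delay from phase difference:
tau = -d(phi)/d(omega)
d(phi) = -41.87 deg = -0.730769 rad
d(omega) = 2*pi*(5089.3 - 3986.0) = 6932.2383 rad/s
tau = -(-0.730769) / 6932.2383
    = 0.1054 ms

0.1054 ms


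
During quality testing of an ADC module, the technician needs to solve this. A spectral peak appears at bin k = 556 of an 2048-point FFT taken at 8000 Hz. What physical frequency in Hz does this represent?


Frequency of DFT bin k:
f_k = k * fs / N
    = 556 * 8000 / 2048
    = 4448000 / 2048
    = 2171.875 Hz

2171.875 Hz


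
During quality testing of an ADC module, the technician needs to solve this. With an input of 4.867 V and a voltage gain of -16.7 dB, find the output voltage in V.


Output voltage from dB gain:
V_out = V_in * 10^(gain_dB / 20)
      = 4.867 * 10^(-16.7 / 20)
      = 4.867 * 0.146218
      = 0.7116 V

0.7116 V


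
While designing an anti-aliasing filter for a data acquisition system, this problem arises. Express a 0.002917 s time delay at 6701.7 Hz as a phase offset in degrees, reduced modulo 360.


Phase shift from frequency and time delay:
phi = 360 * f * t_delay
    = 360 * 6701.7 * 0.002917
    = 7037.59 degrees
    mod 360 = 197.59 degrees

197.59 degrees


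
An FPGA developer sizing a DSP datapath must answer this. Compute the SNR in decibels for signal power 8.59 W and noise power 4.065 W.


SNR in decibels:
SNR = 10 * log10(Ps / Pn)
    = 10 * log10(8.59 / 4.065)
    = 10 * log10(2.1132)
    = 10 * 0.3249
    = 3.25 dB

3.25 dB


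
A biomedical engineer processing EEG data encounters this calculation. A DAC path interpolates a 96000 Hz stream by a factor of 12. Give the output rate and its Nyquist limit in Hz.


Step 1 — output sample rate after interpolation by L:
fs_out = L * fs_in = 12 * 96000 = 1152000 Hz

Step 2 — Nyquist frequency of the output stream:
f_Nyq = fs_out / 2 = 1152000 / 2 = 576000.0 Hz

fs_out = 1152000 Hz; f_Nyquist = 576000.0 Hz


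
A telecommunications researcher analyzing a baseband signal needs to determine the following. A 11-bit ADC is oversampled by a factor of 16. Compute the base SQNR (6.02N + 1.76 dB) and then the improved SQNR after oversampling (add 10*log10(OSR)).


Step 1 — baseline SQNR at Nyquist:
SQNR_base = 6.02*N + 1.76
          = 6.02*11 + 1.76
          = 67.98 dB

Step 2 — oversampling processing gain:
G = 10*log10(OSR) = 10*log10(16) = 12.04 dB

Step 3 — total:
SQNR_total = 67.98 + 12.04 = 80.02 dB

Base SQNR = 67.98 dB; oversampled SQNR = 80.02 dB


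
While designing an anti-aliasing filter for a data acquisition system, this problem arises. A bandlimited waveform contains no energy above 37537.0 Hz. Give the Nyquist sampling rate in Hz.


The Nyquist rate is twice the maximum frequency component.
fs_min = 2 * fmax
      = 2 * 37537.0
      = 75074.0 Hz

75074.0


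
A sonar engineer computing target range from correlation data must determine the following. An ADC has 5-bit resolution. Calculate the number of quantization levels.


Number of quantization levels = 2^N
= 2^5
= 32

32


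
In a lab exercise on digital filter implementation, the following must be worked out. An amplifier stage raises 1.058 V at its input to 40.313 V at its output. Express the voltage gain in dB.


Voltage gain in dB:
G = 20 * log10(Vout / Vin)
  = 20 * log10(40.313 / 1.058)
  = 20 * log10(38.103025)
  = 20 * 1.580959
  = 31.62 dB

31.62 dB


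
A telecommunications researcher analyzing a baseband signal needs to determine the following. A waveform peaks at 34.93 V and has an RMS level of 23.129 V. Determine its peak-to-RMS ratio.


Crest factor is the ratio of peak to RMS:
CF = V_peak / V_rms
   = 34.93 / 23.129
   = 1.5102

1.5102


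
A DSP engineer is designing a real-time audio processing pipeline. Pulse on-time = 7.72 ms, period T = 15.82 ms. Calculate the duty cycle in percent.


Duty cycle as a percentage:
DC = (t_on / T) * 100
   = (7.72 / 15.82) * 100
   = 0.48799 * 100
   = 48.8 %

48.8 %


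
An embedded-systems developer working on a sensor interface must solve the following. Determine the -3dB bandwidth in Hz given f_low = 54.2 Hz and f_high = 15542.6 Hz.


Bandwidth is the difference of -3dB frequencies:
BW = f_high - f_low
   = 15542.6 - 54.2
   = 15488.4 Hz

15488.4 Hz


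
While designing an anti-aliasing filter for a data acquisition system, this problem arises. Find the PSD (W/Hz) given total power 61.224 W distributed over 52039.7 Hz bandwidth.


Power spectral density:
PSD = P / BW
    = 61.224 / 52039.7
    = 0.00117649 W/Hz

0.00117649 W/Hz


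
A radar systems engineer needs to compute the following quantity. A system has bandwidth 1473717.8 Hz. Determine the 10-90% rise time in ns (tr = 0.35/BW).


Rise time from bandwidth relationship:
tr = 0.35 / BW
   = 0.35 / 1473717.8
   = 2.374945868e-07 s
   = 237.4946 ns

237.4946 ns


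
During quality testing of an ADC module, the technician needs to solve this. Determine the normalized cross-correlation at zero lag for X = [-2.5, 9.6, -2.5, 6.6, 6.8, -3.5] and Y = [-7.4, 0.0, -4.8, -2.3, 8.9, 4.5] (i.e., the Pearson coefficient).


Pearson correlation coefficient (population):
r = cov(X,Y) / (std(X) * std(Y))
Mean X = 2.4167, Mean Y = -0.1833
Cov(X,Y) = 10.458056
Std(X) = 5.348961, Std(Y) = 5.512839
r = 0.3547

0.3547


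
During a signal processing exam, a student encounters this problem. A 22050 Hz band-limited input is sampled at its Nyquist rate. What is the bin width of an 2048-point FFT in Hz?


Step 1 — Nyquist sampling rate:
fs = 2 * fmax = 2 * 22050 = 44100 Hz

Step 2 — DFT bin spacing:
df = fs / N = 44100 / 2048 = 21.5332 Hz

21.5332 Hz


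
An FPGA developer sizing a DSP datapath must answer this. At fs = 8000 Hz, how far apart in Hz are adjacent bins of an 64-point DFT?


DFT frequency resolution:
df = fs / N
   = 8000 / 64
   = 125.0 Hz

125.0 Hz


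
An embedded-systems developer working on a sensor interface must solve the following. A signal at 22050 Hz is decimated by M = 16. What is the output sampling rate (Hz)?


Decimation reduces the sample rate:
fs_out = fs_in / M
       = 22050 / 16
       = 1378.125 Hz

1378.125 Hz


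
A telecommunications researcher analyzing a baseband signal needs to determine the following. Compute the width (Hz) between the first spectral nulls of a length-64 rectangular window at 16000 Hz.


Main lobe width for a rectangular window:
Width = 2 * fs / N
      = 2 * 16000 / 64
      = 32000 / 64
      = 500.0 Hz

500.0 Hz


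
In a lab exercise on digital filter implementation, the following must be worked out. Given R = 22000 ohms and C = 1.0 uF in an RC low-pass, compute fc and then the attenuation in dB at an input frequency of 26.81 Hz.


Step 1 — cutoff frequency:
fc = 1 / (2*pi*R*C)
C = 1.0 uF = 1e-06 F
fc = 1 / (2*pi*22000*1e-06)
   = 7.23432 Hz

Step 2 — magnitude at f = 26.81 Hz:
|H(f)| = 1 / sqrt(1 + (f/fc)^2)
f/fc = 26.81 / 7.23432 = 3.705946
|H| = 1 / sqrt(1 + 13.734036) = 0.2605188
|H|_dB = 20*log10(0.2605188) = -11.68 dB

fc = 7.23432 Hz; |H(26.81 Hz)| = -11.68 dB


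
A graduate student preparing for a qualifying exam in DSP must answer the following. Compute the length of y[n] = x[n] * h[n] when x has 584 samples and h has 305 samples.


Linear convolution output length:
L = N + M - 1
  = 584 + 305 - 1
  = 888 samples

888


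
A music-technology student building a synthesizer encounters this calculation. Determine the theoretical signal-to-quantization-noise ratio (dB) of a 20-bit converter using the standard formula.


Theoretical SNR for a full-scale sinusoid:
SNR = 6.02 * N + 1.76
    = 6.02 * 20 + 1.76
    = 120.4 + 1.76
    = 122.16 dB

122.16 dB


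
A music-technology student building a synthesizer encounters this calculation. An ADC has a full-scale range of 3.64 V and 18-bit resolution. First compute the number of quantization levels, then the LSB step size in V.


Step 1 — number of quantization levels:
L = 2^N = 2^18 = 262144

Step 2 — LSB step size:
delta = Vfs / L
      = 3.64 / 262144
      = 1.389e-05 V

Levels = 262144; step size = 1.389e-05 V


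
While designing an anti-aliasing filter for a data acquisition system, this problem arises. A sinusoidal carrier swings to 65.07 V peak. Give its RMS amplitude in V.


RMS voltage for a sinusoidal waveform:
V_rms = V_peak / sqrt(2)
      = 65.07 / 1.414214
      = 46.011 V

46.011 V


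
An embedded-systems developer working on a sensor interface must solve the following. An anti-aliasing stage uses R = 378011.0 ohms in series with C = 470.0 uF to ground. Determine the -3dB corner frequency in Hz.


Cutoff frequency of a first-order RC filter:
fc = 1 / (2 * pi * R * C)
C = 470.0 uF = 0.00047 F
fc = 1 / (2 * pi * 378011.0 * 0.00047)
   = 1 / 1116.3031857416
   = 0.000896 Hz

0.000896 Hz


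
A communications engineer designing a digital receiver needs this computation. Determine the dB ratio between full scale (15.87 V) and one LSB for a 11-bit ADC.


Dynamic range from full-scale to LSB:
V_min = V_max / 2^bits = 15.87 / 2^11
DR = 20 * log10(V_max / V_min)
   = 20 * log10(2^11)
   = 20 * 11 * log10(2)
   = 66.23 dB

66.23 dB


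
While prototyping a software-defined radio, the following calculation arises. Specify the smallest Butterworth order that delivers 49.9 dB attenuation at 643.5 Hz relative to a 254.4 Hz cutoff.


Butterworth filter order formula:
n = log10(10^(A/10) - 1) / (2 * log10(f_stop/f_pass))
10^(49.9/10) - 1 = 97722.7221
f_stop/f_pass = 643.5 / 254.4 = 2.5295
n = 6.1906 -> ceil = 7

7


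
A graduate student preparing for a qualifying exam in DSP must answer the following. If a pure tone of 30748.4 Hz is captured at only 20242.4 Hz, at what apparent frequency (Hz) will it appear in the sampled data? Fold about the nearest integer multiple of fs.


Compute the nearest integer multiple of fs to the signal:
n = round(30748.4 / 20242.4) = 2
f_alias = |30748.4 - 2 * 20242.4|
        = |30748.4 - 40484.8|
        = 9736.4 Hz

9736.4


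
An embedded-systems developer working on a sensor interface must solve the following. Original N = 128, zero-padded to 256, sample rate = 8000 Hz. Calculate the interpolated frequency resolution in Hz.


Frequency resolution after zero-padding:
N_padded = 128 * 2 = 256
df = fs / N_padded
   = 8000 / 256
   = 31.25 Hz

31.25 Hz


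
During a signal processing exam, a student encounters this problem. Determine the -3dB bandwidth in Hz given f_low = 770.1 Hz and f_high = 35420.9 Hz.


Bandwidth is the difference of -3dB frequencies:
BW = f_high - f_low
   = 35420.9 - 770.1
   = 34650.8 Hz

34650.8 Hz


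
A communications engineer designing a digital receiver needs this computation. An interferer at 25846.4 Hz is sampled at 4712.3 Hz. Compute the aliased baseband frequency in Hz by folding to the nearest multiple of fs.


Compute the nearest integer multiple of fs to the signal:
n = round(25846.4 / 4712.3) = 5
f_alias = |25846.4 - 5 * 4712.3|
        = |25846.4 - 23561.5|
        = 2284.9 Hz

2284.9


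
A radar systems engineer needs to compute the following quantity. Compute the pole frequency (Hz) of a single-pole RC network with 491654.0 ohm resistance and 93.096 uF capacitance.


Cutoff frequency of a first-order RC filter:
fc = 1 / (2 * pi * R * C)
C = 93.096 uF = 9.3096e-05 F
fc = 1 / (2 * pi * 491654.0 * 9.3096e-05)
   = 1 / 287.58780528464
   = 0.003477 Hz

0.003477 Hz


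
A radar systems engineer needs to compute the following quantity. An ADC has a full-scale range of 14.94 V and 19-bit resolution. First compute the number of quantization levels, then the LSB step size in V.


Step 1 — number of quantization levels:
L = 2^N = 2^19 = 524288

Step 2 — LSB step size:
delta = Vfs / L
      = 14.94 / 524288
      = 2.85e-05 V

Levels = 524288; step size = 2.85e-05 V


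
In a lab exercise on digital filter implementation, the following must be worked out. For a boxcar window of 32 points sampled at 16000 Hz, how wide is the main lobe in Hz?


Main lobe width for a rectangular window:
Width = 2 * fs / N
      = 2 * 16000 / 32
      = 32000 / 32
      = 1000.0 Hz

1000.0 Hz


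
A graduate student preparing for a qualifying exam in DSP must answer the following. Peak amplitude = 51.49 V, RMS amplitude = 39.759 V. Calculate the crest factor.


Crest factor is the ratio of peak to RMS:
CF = V_peak / V_rms
   = 51.49 / 39.759
   = 1.2951

1.2951


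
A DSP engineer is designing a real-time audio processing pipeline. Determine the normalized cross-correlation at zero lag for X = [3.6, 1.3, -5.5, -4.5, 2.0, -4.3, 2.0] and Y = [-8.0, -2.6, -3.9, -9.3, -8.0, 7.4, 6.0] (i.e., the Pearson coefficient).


Pearson correlation coefficient (population):
r = cov(X,Y) / (std(X) * std(Y))
Mean X = -0.7714, Mean Y = -2.6286
Cov(X,Y) = -2.699184
Std(X) = 3.535014, Std(Y) = 6.311603
r = -0.121

-0.121


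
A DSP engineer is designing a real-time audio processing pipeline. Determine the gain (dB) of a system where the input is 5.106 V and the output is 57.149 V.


Voltage gain in dB:
G = 20 * log10(Vout / Vin)
  = 20 * log10(57.149 / 5.106)
  = 20 * log10(11.192519)
  = 20 * 1.048928
  = 20.98 dB

20.98 dB


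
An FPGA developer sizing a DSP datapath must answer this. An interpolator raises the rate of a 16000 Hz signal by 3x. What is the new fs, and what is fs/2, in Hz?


Step 1 — output sample rate after interpolation by L:
fs_out = L * fs_in = 3 * 16000 = 48000 Hz

Step 2 — Nyquist frequency of the output stream:
f_Nyq = fs_out / 2 = 48000 / 2 = 24000.0 Hz

fs_out = 48000 Hz; f_Nyquist = 24000.0 Hz


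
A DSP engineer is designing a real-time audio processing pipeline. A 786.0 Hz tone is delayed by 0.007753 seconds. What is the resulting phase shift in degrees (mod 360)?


Phase shift from frequency and time delay:
phi = 360 * f * t_delay
    = 360 * 786.0 * 0.007753
    = 2193.79 degrees
    mod 360 = 33.79 degrees

33.79 degrees


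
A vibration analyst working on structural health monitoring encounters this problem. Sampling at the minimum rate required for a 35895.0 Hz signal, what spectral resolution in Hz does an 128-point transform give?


Step 1 — Nyquist sampling rate:
fs = 2 * fmax = 2 * 35895.0 = 71790.0 Hz

Step 2 — DFT bin spacing:
df = fs / N = 71790.0 / 128 = 560.8594 Hz

560.8594 Hz


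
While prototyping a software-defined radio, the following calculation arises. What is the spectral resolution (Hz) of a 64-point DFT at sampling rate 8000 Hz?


DFT frequency resolution:
df = fs / N
   = 8000 / 64
   = 125.0 Hz

125.0 Hz


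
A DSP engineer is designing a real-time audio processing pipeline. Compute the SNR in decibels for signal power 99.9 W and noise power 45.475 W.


SNR in decibels:
SNR = 10 * log10(Ps / Pn)
    = 10 * log10(99.9 / 45.475)
    = 10 * log10(2.1968)
    = 10 * 0.3418
    = 3.42 dB

3.42 dB


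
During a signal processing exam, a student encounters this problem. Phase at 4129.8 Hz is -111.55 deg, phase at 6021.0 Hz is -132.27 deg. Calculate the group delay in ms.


Group delay from phase difference:
tau = -d(phi)/d(omega)
d(phi) = -20.72 deg = -0.361632 rad
d(omega) = 2*pi*(6021.0 - 4129.8) = 11882.7601 rad/s
tau = -(-0.361632) / 11882.7601
    = 0.0304 ms

0.0304 ms


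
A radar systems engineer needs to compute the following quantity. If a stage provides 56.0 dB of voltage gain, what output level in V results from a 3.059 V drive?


Output voltage from dB gain:
V_out = V_in * 10^(gain_dB / 20)
      = 3.059 * 10^(56.0 / 20)
      = 3.059 * 630.957344
      = 1930.0985 V

1930.0985 V


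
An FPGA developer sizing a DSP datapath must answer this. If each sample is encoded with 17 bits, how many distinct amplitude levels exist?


Number of quantization levels = 2^N
= 2^17
= 131072

131072


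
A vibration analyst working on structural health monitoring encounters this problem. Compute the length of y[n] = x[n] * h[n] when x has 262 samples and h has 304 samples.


Linear convolution output length:
L = N + M - 1
  = 262 + 304 - 1
  = 565 samples

565


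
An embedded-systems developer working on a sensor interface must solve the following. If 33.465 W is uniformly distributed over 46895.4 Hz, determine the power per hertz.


Power spectral density:
PSD = P / BW
    = 33.465 / 46895.4
    = 0.00071361 W/Hz

0.00071361 W/Hz


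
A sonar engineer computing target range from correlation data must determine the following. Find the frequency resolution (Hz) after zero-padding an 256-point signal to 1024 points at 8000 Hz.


Frequency resolution after zero-padding:
N_padded = 256 * 4 = 1024
df = fs / N_padded
   = 8000 / 1024
   = 7.8125 Hz

7.8125 Hz


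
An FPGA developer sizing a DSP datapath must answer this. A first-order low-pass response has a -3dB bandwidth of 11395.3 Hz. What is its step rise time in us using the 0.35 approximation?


Rise time from bandwidth relationship:
tr = 0.35 / BW
   = 0.35 / 11395.3
   = 3.071441735e-05 s
   = 30.7144 us

30.7144 us


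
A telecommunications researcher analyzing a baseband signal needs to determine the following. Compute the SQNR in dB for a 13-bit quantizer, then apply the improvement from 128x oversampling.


Step 1 — baseline SQNR at Nyquist:
SQNR_base = 6.02*N + 1.76
          = 6.02*13 + 1.76
          = 80.02 dB

Step 2 — oversampling processing gain:
G = 10*log10(OSR) = 10*log10(128) = 21.07 dB

Step 3 — total:
SQNR_total = 80.02 + 21.07 = 101.09 dB

Base SQNR = 80.02 dB; oversampled SQNR = 101.09 dB


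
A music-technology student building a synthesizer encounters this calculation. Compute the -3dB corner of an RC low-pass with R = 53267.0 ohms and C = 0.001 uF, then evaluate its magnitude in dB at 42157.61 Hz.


Step 1 — cutoff frequency:
fc = 1 / (2*pi*R*C)
C = 0.001 uF = 1e-09 F
fc = 1 / (2*pi*53267.0*1e-09)
   = 2987.871 Hz

Step 2 — magnitude at f = 42157.61 Hz:
|H(f)| = 1 / sqrt(1 + (f/fc)^2)
f/fc = 42157.61 / 2987.871 = 14.109582
|H| = 1 / sqrt(1 + 199.080304) = 0.0706965
|H|_dB = 20*log10(0.0706965) = -23.01 dB

fc = 2987.871 Hz; |H(42157.61 Hz)| = -23.01 dB


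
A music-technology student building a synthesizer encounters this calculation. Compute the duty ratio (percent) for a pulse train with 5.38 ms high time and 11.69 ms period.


Duty cycle as a percentage:
DC = (t_on / T) * 100
   = (5.38 / 11.69) * 100
   = 0.460222 * 100
   = 46.02 %

46.02 %


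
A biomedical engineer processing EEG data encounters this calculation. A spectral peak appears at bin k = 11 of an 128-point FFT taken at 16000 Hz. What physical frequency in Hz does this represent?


Frequency of DFT bin k:
f_k = k * fs / N
    = 11 * 16000 / 128
    = 176000 / 128
    = 1375.0 Hz

1375.0 Hz


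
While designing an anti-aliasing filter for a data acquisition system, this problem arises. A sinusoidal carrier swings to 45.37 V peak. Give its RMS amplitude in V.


RMS voltage for a sinusoidal waveform:
V_rms = V_peak / sqrt(2)
      = 45.37 / 1.414214
      = 32.081 V

32.081 V


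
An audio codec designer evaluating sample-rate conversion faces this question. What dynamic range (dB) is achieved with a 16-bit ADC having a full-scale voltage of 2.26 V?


Dynamic range from full-scale to LSB:
V_min = V_max / 2^bits = 2.26 / 2^16
DR = 20 * log10(V_max / V_min)
   = 20 * log10(2^16)
   = 20 * 16 * log10(2)
   = 96.33 dB

96.33 dB


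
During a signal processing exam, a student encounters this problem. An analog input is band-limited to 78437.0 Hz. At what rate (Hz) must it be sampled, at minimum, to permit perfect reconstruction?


The Nyquist rate is twice the maximum frequency component.
fs_min = 2 * fmax
      = 2 * 78437.0
      = 156874.0 Hz

156874.0


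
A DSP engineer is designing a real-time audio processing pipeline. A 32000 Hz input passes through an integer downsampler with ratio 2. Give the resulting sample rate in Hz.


Decimation reduces the sample rate:
fs_out = fs_in / M
       = 32000 / 2
       = 16000.0 Hz

16000.0 Hz


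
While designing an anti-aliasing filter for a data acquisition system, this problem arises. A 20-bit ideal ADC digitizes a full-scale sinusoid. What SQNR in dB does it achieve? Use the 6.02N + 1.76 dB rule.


Theoretical SNR for a full-scale sinusoid:
SNR = 6.02 * N + 1.76
    = 6.02 * 20 + 1.76
    = 120.4 + 1.76
    = 122.16 dB

122.16 dB


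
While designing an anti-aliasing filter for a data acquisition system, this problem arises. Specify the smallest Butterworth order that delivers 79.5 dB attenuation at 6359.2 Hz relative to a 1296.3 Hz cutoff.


Butterworth filter order formula:
n = log10(10^(A/10) - 1) / (2 * log10(f_stop/f_pass))
10^(79.5/10) - 1 = 89125092.8134
f_stop/f_pass = 6359.2 / 1296.3 = 4.9057
n = 5.7551 -> ceil = 6

6


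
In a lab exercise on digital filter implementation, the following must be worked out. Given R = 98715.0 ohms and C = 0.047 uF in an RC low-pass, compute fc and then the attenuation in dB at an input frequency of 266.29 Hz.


Step 1 — cutoff frequency:
fc = 1 / (2*pi*R*C)
C = 0.047 uF = 4.7e-08 F
fc = 1 / (2*pi*98715.0*4.7e-08)
   = 34.3036 Hz

Step 2 — magnitude at f = 266.29 Hz:
|H(f)| = 1 / sqrt(1 + (f/fc)^2)
f/fc = 266.29 / 34.3036 = 7.762742
|H| = 1 / sqrt(1 + 60.260163) = 0.1277647
|H|_dB = 20*log10(0.1277647) = -17.87 dB

fc = 34.3036 Hz; |H(266.29 Hz)| = -17.87 dB


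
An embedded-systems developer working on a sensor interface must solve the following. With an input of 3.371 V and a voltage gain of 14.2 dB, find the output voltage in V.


Output voltage from dB gain:
V_out = V_in * 10^(gain_dB / 20)
      = 3.371 * 10^(14.2 / 20)
      = 3.371 * 5.128614
      = 17.2886 V

17.2886 V
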